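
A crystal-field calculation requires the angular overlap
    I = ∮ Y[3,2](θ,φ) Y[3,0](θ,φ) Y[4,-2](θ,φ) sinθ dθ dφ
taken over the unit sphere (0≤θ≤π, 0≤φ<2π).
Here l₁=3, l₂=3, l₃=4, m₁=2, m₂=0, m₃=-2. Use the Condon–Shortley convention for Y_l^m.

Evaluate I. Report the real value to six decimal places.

-0.044418

m-sum 0 ✓  L=10 even ✓  0≤4≤6 ✓
Π(2lᵢ+1) = 7×7×9 = 441
triangle coeff Δ(3,3,4) = 1/34650
Σ_t [0,2]: t=0:+1/72 t=1:−1/16 t=2:+1/72 = -5/144
(3j)²=2/77 [(3 3 4; 0 0 0)], sign=-1
Σ_t [0,1]: t=0:+1/72 t=1:−1/96 = 1/288
(3j)²=1/462 [(3 3 4; 2 0 -2)], sign=+1
⇒ 4πI² = 3/121
I = (-1)√(3/121/(4π)) = -0.04441841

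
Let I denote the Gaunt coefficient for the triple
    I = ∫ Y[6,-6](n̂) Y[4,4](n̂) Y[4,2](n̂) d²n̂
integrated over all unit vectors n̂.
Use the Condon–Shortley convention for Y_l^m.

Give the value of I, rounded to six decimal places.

-0.163436

Rules hold: Σm=0, L=14 even, 2≤4≤10.
N = 13·9·9 = 1053
Δ = 6!·6!·2!/15! = 1/1261260
Racah Σ t=2..4: t=2:+1/4608 t=3:−1/1296 t=4:+1/4608 = -7/20736
⇒ 3j(6 4 4; 0 0 0)² = 20/1287, sgn -1
Racah Σ t=6..6: t=6:+1/1036800 = 1/1036800
⇒ 3j(6 4 4; -6 4 2)² = 4/195, sgn +1
4πI² = N·(3j₀)²·(3jₘ)² = 48/143
I = -1·√(0.335664/4π) = -0.16343598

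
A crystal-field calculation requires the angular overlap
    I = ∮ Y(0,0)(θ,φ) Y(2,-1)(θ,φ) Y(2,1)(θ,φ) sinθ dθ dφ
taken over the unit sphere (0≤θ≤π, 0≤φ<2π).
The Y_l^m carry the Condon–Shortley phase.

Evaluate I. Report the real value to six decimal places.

-0.282095

Checks pass: Σm=0; 4 even; l₃=2∈[2,2].
(2·0+1)(2·2+1)(2·2+1) = 25
Δ: 0! 0! 4! / 5! → 1/5
sum: t=0:+1/4 = 1/4
3j²(0 2 2; 0 0 0) = Δ·Π!·Σ² = 1/5  (sign +1)
sum: t=0:+1/6 = 1/6
3j²(0 2 2; 0 -1 1) = Δ·Π!·Σ² = 1/5  (sign -1)
combine: 4πI² = 25·1/5·1/5 = 1/1
take √, sign -1: I = -0.28209479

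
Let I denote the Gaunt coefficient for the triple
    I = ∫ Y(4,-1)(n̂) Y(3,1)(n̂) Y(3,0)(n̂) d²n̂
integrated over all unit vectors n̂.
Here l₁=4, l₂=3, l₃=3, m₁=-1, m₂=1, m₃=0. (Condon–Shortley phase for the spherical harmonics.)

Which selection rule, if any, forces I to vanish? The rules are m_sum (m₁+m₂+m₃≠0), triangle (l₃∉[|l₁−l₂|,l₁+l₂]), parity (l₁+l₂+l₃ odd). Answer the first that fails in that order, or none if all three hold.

Σmᵢ = 0  ✓
l₃∈[|l₁−l₂|,l₁+l₂]=[1,7], have l₃=3  ✓
Σlᵢ = 10 ⇒ even  ✓

none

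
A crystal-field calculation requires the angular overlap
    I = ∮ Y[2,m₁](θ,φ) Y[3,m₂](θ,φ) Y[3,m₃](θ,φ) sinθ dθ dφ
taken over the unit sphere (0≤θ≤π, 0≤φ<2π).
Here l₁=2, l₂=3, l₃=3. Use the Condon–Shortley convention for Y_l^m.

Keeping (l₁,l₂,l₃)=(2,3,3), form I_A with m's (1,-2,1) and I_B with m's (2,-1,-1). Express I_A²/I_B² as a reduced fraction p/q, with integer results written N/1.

Shared (l₁,l₂,l₃)=(2,3,3): N and (l;000)² cancel in I_A²/I_B².
A: Δ = 2!·2!·4!/9! = 1/3780; Racah Σ t=0..1: t=0:+1/12 t=1:−1/48 = 1/16; ⇒ 3j(2 3 3; 1 -2 1)² = 1/28, sgn +1
B: Δ = 2!·2!·4!/9! = 1/3780; Racah Σ t=0..0: t=0:+1/16 = 1/16; ⇒ 3j(2 3 3; 2 -1 -1)² = 2/35, sgn +1
I_A²/I_B² = (1/28)/(2/35) = 5/8

5/8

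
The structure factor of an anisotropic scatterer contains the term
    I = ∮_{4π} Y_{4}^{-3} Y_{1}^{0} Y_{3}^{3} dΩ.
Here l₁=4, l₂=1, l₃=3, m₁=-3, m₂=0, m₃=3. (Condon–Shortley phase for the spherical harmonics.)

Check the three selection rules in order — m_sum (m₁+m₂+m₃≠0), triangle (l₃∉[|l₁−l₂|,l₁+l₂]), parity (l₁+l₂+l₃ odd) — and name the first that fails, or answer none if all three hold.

none

Σmᵢ = 0  ✓
l₃∈[|l₁−l₂|,l₁+l₂]=[3,5], have l₃=3  ✓
Σlᵢ = 8 ⇒ even  ✓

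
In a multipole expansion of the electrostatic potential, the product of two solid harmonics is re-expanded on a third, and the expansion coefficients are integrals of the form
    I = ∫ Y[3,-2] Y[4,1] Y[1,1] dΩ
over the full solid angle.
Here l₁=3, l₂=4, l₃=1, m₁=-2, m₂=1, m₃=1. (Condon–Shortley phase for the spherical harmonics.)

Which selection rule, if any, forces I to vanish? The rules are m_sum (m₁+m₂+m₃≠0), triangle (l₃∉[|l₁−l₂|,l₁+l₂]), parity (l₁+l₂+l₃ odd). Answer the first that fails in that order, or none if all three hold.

none

Σmᵢ = 0  ✓
l₃∈[|l₁−l₂|,l₁+l₂]=[1,7], have l₃=1  ✓
Σlᵢ = 8 ⇒ even  ✓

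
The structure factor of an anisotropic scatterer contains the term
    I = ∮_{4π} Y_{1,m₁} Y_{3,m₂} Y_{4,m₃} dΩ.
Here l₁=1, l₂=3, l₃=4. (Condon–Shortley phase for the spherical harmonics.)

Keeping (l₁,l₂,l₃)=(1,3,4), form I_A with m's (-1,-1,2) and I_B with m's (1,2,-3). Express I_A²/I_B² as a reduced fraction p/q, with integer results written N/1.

5/7

l's match ⇒ only the (l;m) 3-j factors differ between A and B.
A: triangle coeff Δ(1,3,4) = 1/252; Σ_t [0,0]: t=0:+1/96 = 1/96; (3j)²=5/84 [(1 3 4; -1 -1 2)], sign=+1
B: triangle coeff Δ(1,3,4) = 1/252; Σ_t [0,0]: t=0:+1/240 = 1/240; (3j)²=1/12 [(1 3 4; 1 2 -3)], sign=-1
I_A²/I_B² = (5/84)/(1/12) = 5/7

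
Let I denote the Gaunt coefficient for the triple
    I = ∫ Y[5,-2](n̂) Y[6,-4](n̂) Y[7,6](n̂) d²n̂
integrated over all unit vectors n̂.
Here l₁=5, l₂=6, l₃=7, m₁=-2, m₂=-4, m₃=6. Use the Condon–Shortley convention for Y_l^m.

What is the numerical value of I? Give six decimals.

0.020011

Rules hold: Σm=0, L=18 even, 1≤7≤11.
N = 11·13·15 = 2145
Δ = 4!·6!·8!/19! = 1/174594420
Racah Σ t=0..4: t=0:+1/4147200 t=1:−1/207360 t=2:+1/82944 t=3:−1/207360 t=4:+1/4147200 = 1/345600
⇒ 3j(5 6 7; 0 0 0)² = 420/46189, sgn -1
Racah Σ t=1..2: t=1:−1/21772800 t=2:+1/19353600 = 1/174182400
⇒ 3j(5 6 7; -2 -4 6)² = 1/3876, sgn -1
4πI² = N·(3j₀)²·(3jₘ)² = 525/104329
I = +1·√(0.00503216/4π) = 0.02001116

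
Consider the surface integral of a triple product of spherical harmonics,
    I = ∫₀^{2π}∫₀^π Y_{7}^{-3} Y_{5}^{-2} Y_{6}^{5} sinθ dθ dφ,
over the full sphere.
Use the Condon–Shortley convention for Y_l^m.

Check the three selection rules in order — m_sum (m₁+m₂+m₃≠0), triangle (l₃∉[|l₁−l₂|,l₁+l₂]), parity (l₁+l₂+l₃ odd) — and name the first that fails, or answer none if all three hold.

none

m₁+m₂+m₃ = -3 − 2 + 5 = 0  ✓
triangle: |7−5|=2 ≤ l₃=6 ≤ 7+5=12  ✓
parity: l₁+l₂+l₃ = 18 is even  ✓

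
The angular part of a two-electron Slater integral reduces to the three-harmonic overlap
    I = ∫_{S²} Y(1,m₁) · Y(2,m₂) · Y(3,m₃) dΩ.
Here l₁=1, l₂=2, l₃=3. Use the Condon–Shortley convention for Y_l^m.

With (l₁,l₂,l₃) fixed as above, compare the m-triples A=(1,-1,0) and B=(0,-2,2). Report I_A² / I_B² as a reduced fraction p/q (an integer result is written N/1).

l's match ⇒ only the (l;m) 3-j factors differ between A and B.
A: triangle coeff Δ(1,2,3) = 1/105; Σ_t [0,0]: t=0:+1/12 = 1/12; (3j)²=1/35 [(1 2 3; 1 -1 0)], sign=-1
B: triangle coeff Δ(1,2,3) = 1/105; Σ_t [0,0]: t=0:+1/24 = 1/24; (3j)²=1/21 [(1 2 3; 0 -2 2)], sign=-1
I_A²/I_B² = (1/35)/(1/21) = 3/5

3/5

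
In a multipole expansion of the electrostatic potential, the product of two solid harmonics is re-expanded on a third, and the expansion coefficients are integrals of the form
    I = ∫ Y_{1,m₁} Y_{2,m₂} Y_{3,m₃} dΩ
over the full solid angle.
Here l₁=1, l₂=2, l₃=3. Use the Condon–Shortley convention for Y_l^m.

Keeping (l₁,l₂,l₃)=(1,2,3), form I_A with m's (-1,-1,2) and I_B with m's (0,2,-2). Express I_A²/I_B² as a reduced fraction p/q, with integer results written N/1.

Shared (l₁,l₂,l₃)=(1,2,3): N and (l;000)² cancel in I_A²/I_B².
A: Δ = 0!·2!·4!/7! = 1/105; Racah Σ t=0..0: t=0:+1/12 = 1/12; ⇒ 3j(1 2 3; -1 -1 2)² = 2/21, sgn -1
B: Δ = 0!·2!·4!/7! = 1/105; Racah Σ t=0..0: t=0:+1/24 = 1/24; ⇒ 3j(1 2 3; 0 2 -2)² = 1/21, sgn -1
I_A²/I_B² = (2/21)/(1/21) = 2/1

2/1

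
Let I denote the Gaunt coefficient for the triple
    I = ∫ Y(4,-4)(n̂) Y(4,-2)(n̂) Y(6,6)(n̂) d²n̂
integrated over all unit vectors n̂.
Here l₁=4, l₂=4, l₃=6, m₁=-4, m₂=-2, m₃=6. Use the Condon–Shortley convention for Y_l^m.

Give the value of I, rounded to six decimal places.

m-sum 0 ✓  L=14 even ✓  0≤6≤8 ✓
Π(2lᵢ+1) = 9×9×13 = 1053
triangle coeff Δ(4,4,6) = 1/1261260
Σ_t [0,2]: t=0:+1/4608 t=1:−1/1296 t=2:+1/4608 = -7/20736
(3j)²=20/1287 [(4 4 6; 0 0 0)], sign=-1
Σ_t [2,2]: t=2:+1/1036800 = 1/1036800
(3j)²=4/195 [(4 4 6; -4 -2 6)], sign=+1
⇒ 4πI² = 48/143
I = (-1)√(48/143/(4π)) = -0.16343598

-0.163436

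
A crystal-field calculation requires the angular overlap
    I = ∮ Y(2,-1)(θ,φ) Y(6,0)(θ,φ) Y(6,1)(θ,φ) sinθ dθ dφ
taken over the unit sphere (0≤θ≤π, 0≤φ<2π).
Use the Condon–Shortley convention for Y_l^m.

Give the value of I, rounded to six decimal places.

-0.030344

Rules hold: Σm=0, L=14 even, 4≤6≤8.
N = 5·13·13 = 845
Δ = 2!·2!·10!/15! = 1/90090
Racah Σ t=0..2: t=0:+1/69120 t=1:−1/14400 t=2:+1/69120 = -7/172800
⇒ 3j(2 6 6; 0 0 0)² = 14/715, sgn -1
Racah Σ t=1..2: t=1:−1/28800 t=2:+1/34560 = -1/172800
⇒ 3j(2 6 6; -1 0 1)² = 1/1430, sgn +1
4πI² = N·(3j₀)²·(3jₘ)² = 7/605
I = -1·√(0.0115702/4π) = -0.03034355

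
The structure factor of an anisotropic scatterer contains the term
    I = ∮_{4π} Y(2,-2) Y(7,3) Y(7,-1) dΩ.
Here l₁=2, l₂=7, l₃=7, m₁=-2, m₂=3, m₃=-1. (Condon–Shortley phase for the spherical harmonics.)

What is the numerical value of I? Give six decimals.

0.181642

Checks pass: Σm=0; 16 even; l₃=7∈[5,9].
(2·2+1)(2·7+1)(2·7+1) = 1125
Δ: 2! 2! 12! / 17! → 1/185640
sum: t=0:+1/2419200 t=1:−1/518400 t=2:+1/2419200 = -1/907200
3j²(2 7 7; 0 0 0) = Δ·Π!·Σ² = 56/3315  (sign +1)
sum: t=2:+1/3870720 = 1/3870720
3j²(2 7 7; -2 3 -1) = Δ·Π!·Σ² = 135/6188  (sign +1)
combine: 4πI² = 1125·56/3315·135/6188 = 20250/48841
take √, sign +1: I = 0.18164160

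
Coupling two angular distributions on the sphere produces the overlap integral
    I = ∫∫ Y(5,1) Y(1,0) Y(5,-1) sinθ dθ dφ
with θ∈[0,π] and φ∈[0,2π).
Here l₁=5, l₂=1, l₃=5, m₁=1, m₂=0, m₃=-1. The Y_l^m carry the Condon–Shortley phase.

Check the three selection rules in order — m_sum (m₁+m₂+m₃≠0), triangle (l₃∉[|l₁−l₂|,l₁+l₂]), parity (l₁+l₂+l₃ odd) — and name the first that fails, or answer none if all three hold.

parity

azimuthal sum: 1 + 0 − 1 = 0  ✓
4 ≤ 5 ≤ 6 (triangle on l)  ✓
L = 5 + 1 + 5 = 11 (odd)  ✗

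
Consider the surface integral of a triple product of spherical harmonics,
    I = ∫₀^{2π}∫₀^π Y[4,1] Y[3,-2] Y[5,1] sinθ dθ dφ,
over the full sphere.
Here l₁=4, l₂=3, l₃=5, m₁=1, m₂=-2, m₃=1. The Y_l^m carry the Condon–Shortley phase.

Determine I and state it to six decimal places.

0.138239

Rules hold: Σm=0, L=12 even, 1≤5≤7.
N = 9·7·11 = 693
Δ = 2!·6!·4!/13! = 1/180180
Racah Σ t=0..2: t=0:+1/576 t=1:−1/144 t=2:+1/576 = -1/288
⇒ 3j(4 3 5; 0 0 0)² = 20/1001, sgn +1
Racah Σ t=0..1: t=0:+1/432 t=1:−1/1152 = 5/3456
⇒ 3j(4 3 5; 1 -2 1)² = 625/36036, sgn +1
4πI² = N·(3j₀)²·(3jₘ)² = 3125/13013
I = +1·√(0.240144/4π) = 0.13823925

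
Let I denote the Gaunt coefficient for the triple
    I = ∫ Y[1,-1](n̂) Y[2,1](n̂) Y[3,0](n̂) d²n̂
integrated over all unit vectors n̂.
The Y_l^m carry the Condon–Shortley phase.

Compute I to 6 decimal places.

Rules hold: Σm=0, L=6 even, 1≤3≤3.
N = 3·5·7 = 105
Δ = 0!·2!·4!/7! = 1/105
Racah Σ t=0..0: t=0:+1/4 = 1/4
⇒ 3j(1 2 3; 0 0 0)² = 3/35, sgn -1
Racah Σ t=0..0: t=0:+1/12 = 1/12
⇒ 3j(1 2 3; -1 1 0)² = 1/35, sgn -1
4πI² = N·(3j₀)²·(3jₘ)² = 9/35
I = +1·√(0.257143/4π) = 0.14304817

0.143048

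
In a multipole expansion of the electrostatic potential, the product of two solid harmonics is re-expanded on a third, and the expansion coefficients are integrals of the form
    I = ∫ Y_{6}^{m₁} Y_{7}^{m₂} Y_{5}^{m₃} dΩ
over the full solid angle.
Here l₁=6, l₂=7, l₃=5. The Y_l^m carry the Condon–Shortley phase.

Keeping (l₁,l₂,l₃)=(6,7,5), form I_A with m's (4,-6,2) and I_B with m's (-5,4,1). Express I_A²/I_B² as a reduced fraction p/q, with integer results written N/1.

91/1100

Shared (l₁,l₂,l₃)=(6,7,5): N and (l;000)² cancel in I_A²/I_B².
A: Δ = 8!·4!·6!/19! = 1/174594420; Racah Σ t=0..1: t=0:+1/19353600 t=1:−1/21772800 = 1/174182400; ⇒ 3j(6 7 5; 4 -6 2)² = 1/3876, sgn -1
B: Δ = 8!·4!·6!/19! = 1/174594420; Racah Σ t=7..8: t=7:−1/5806080 t=8:+1/8709120 = -1/17418240; ⇒ 3j(6 7 5; -5 4 1)² = 275/88179, sgn -1
I_A²/I_B² = (1/3876)/(275/88179) = 91/1100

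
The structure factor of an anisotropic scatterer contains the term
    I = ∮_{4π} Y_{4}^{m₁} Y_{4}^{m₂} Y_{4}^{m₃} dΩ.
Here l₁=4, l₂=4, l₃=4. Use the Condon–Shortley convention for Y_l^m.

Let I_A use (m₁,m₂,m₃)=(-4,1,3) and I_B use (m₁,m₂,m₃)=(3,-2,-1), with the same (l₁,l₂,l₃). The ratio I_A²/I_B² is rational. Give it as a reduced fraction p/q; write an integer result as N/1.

7/1

l's match ⇒ only the (l;m) 3-j factors differ between A and B.
A: triangle coeff Δ(4,4,4) = 1/450450; Σ_t [4,4]: t=4:+1/3456 = 1/3456; (3j)²=35/1287 [(4 4 4; -4 1 3)], sign=-1
B: triangle coeff Δ(4,4,4) = 1/450450; Σ_t [0,1]: t=0:+1/576 t=1:−1/864 = 1/1728; (3j)²=5/1287 [(4 4 4; 3 -2 -1)], sign=-1
I_A²/I_B² = (35/1287)/(5/1287) = 7/1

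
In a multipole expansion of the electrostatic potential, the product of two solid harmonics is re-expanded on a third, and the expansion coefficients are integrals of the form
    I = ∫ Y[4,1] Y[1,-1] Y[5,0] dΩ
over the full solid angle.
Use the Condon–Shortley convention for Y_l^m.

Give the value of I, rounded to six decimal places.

0.155288

Checks pass: Σm=0; 10 even; l₃=5∈[3,5].
(2·4+1)(2·1+1)(2·5+1) = 297
Δ: 0! 8! 2! / 11! → 1/495
sum: t=0:+1/576 = 1/576
3j²(4 1 5; 0 0 0) = Δ·Π!·Σ² = 5/99  (sign -1)
sum: t=0:+1/1440 = 1/1440
3j²(4 1 5; 1 -1 0) = Δ·Π!·Σ² = 2/99  (sign -1)
combine: 4πI² = 297·5/99·2/99 = 10/33
take √, sign +1: I = 0.15528807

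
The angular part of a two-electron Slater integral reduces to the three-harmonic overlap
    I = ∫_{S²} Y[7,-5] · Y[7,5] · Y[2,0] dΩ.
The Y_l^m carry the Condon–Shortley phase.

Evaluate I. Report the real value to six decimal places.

Rules hold: Σm=0, L=16 even, 0≤2≤14.
N = 15·15·5 = 1125
Δ = 12!·2!·2!/17! = 1/185640
Racah Σ t=5..7: t=5:−1/2419200 t=6:+1/518400 t=7:−1/2419200 = 1/907200
⇒ 3j(7 7 2; 0 0 0)² = 56/3315, sgn +1
Racah Σ t=10..12: t=10:+1/29030400 t=11:−1/39916800 t=12:+1/1916006400 = 19/1916006400
⇒ 3j(7 7 2; -5 5 0)² = 361/185640, sgn +1
4πI² = N·(3j₀)²·(3jₘ)² = 1805/48841
I = +1·√(0.0369567/4π) = 0.05423022

0.054230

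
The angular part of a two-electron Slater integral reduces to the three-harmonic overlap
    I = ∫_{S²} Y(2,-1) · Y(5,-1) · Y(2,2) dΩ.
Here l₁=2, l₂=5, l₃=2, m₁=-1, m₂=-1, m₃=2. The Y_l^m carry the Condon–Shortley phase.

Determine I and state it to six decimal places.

triangle: need 3≤l₃≤7, have 2; I=0

0.000000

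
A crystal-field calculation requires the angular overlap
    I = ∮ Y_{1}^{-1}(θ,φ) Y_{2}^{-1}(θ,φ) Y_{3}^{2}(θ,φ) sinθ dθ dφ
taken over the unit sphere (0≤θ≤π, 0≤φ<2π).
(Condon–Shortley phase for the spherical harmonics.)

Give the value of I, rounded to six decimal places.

0.261169

Rules hold: Σm=0, L=6 even, 1≤3≤3.
N = 3·5·7 = 105
Δ = 0!·2!·4!/7! = 1/105
Racah Σ t=0..0: t=0:+1/4 = 1/4
⇒ 3j(1 2 3; 0 0 0)² = 3/35, sgn -1
Racah Σ t=0..0: t=0:+1/12 = 1/12
⇒ 3j(1 2 3; -1 -1 2)² = 2/21, sgn -1
4πI² = N·(3j₀)²·(3jₘ)² = 6/7
I = +1·√(0.857143/4π) = 0.26116903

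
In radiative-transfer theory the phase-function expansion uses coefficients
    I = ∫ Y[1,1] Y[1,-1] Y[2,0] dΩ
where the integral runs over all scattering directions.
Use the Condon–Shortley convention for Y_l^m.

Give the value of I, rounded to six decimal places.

Rules hold: Σm=0, L=4 even, 0≤2≤2.
N = 3·3·5 = 45
Δ = 0!·2!·2!/5! = 1/30
Racah Σ t=0..0: t=0:+1/1 = 1/1
⇒ 3j(1 1 2; 0 0 0)² = 2/15, sgn +1
Racah Σ t=0..0: t=0:+1/4 = 1/4
⇒ 3j(1 1 2; 1 -1 0)² = 1/30, sgn +1
4πI² = N·(3j₀)²·(3jₘ)² = 1/5
I = +1·√(0.2/4π) = 0.12615663

0.126157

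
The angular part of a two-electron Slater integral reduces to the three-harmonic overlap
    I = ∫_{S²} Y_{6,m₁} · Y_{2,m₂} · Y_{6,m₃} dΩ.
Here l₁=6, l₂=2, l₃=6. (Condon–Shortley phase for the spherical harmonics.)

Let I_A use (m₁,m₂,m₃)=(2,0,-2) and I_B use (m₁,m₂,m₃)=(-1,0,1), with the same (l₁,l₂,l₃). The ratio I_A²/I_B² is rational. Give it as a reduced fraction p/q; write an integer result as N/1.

100/169

Same 6,2,6: normalisation and zero-m 3j drop out of the ratio.
A: Δ: 2! 10! 2! / 15! → 1/90090; sum: t=0:+1/69120 t=1:−1/30240 t=2:+1/322560 = -1/64512; 3j²(6 2 6; 2 0 -2) = Δ·Π!·Σ² = 10/1001  (sign -1)
B: Δ: 2! 10! 2! / 15! → 1/90090; sum: t=0:+1/120960 t=1:−1/17280 t=2:+1/57600 = -13/403200; 3j²(6 2 6; -1 0 1) = Δ·Π!·Σ² = 13/770  (sign +1)
I_A²/I_B² = (10/1001)/(13/770) = 100/169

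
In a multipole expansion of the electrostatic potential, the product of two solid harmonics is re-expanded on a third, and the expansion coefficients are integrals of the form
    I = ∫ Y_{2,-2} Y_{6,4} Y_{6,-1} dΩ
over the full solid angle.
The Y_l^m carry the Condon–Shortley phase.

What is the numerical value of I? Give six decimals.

-2 + 4 − 1 = 1 ≠ 0: azimuthal integral kills it; I = 0

0.000000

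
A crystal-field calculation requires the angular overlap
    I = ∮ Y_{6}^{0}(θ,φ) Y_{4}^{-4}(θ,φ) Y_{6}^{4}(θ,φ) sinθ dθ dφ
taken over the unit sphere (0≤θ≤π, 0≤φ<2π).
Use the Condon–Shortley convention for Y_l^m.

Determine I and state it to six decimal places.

Rules hold: Σm=0, L=16 even, 2≤6≤10.
N = 13·9·13 = 1521
Δ = 4!·8!·4!/17! = 1/15315300
Racah Σ t=0..4: t=0:+1/829440 t=1:−1/25920 t=2:+1/9216 t=3:−1/25920 t=4:+1/829440 = 7/207360
⇒ 3j(6 4 6; 0 0 0)² = 28/2431, sgn +1
Racah Σ t=0..0: t=0:+1/829440 = 1/829440
⇒ 3j(6 4 6; 0 -4 4)² = 35/2431, sgn +1
4πI² = N·(3j₀)²·(3jₘ)² = 8820/34969
I = +1·√(0.252223/4π) = 0.14167322

0.141673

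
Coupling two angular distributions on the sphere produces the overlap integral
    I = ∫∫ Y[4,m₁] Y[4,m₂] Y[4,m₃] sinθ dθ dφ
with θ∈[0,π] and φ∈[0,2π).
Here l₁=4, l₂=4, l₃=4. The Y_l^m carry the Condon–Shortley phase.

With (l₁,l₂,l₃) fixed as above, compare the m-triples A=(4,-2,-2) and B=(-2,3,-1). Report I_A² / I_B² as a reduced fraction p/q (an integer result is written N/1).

Same 4,4,4: normalisation and zero-m 3j drop out of the ratio.
A: Δ: 4! 4! 4! / 13! → 1/450450; sum: t=0:+1/2304 = 1/2304; 3j²(4 4 4; 4 -2 -2) = Δ·Π!·Σ² = 5/143  (sign +1)
B: Δ: 4! 4! 4! / 13! → 1/450450; sum: t=3:−1/864 t=4:+1/576 = 1/1728; 3j²(4 4 4; -2 3 -1) = Δ·Π!·Σ² = 5/1287  (sign -1)
I_A²/I_B² = (5/143)/(5/1287) = 9/1

9/1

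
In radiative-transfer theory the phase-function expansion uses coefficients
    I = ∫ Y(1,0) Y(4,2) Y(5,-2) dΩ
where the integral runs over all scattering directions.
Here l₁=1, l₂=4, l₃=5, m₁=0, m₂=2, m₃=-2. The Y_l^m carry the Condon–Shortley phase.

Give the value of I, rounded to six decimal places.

0.225034

Checks pass: Σm=0; 10 even; l₃=5∈[3,5].
(2·1+1)(2·4+1)(2·5+1) = 297
Δ: 0! 2! 8! / 11! → 1/495
sum: t=0:+1/576 = 1/576
3j²(1 4 5; 0 0 0) = Δ·Π!·Σ² = 5/99  (sign -1)
sum: t=0:+1/1440 = 1/1440
3j²(1 4 5; 0 2 -2) = Δ·Π!·Σ² = 7/165  (sign -1)
combine: 4πI² = 297·5/99·7/165 = 7/11
take √, sign +1: I = 0.22503380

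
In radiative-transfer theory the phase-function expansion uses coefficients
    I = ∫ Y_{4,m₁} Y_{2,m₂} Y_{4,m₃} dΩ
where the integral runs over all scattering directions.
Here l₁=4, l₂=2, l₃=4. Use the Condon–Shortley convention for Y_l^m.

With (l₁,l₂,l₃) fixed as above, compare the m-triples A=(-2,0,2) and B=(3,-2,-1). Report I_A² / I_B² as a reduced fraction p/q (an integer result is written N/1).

32/189

l's match ⇒ only the (l;m) 3-j factors differ between A and B.
A: triangle coeff Δ(4,2,4) = 1/13860; Σ_t [0,2]: t=0:+1/2880 t=1:−1/120 t=2:+1/192 = -1/360; (3j)²=16/3465 [(4 2 4; -2 0 2)], sign=-1
B: triangle coeff Δ(4,2,4) = 1/13860; Σ_t [0,0]: t=0:+1/480 = 1/480; (3j)²=3/110 [(4 2 4; 3 -2 -1)], sign=-1
I_A²/I_B² = (16/3465)/(3/110) = 32/189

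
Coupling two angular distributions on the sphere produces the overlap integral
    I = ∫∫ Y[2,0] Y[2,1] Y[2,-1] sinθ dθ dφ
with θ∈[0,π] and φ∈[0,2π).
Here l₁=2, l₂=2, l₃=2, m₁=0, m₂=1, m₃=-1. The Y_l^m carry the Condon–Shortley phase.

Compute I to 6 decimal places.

Rules hold: Σm=0, L=6 even, 0≤2≤4.
N = 5·5·5 = 125
Δ = 2!·2!·2!/7! = 1/630
Racah Σ t=0..2: t=0:+1/8 t=1:−1/1 t=2:+1/8 = -3/4
⇒ 3j(2 2 2; 0 0 0)² = 2/35, sgn -1
Racah Σ t=1..2: t=1:−1/2 t=2:+1/4 = -1/4
⇒ 3j(2 2 2; 0 1 -1)² = 1/70, sgn +1
4πI² = N·(3j₀)²·(3jₘ)² = 5/49
I = -1·√(0.102041/4π) = -0.09011188

-0.090112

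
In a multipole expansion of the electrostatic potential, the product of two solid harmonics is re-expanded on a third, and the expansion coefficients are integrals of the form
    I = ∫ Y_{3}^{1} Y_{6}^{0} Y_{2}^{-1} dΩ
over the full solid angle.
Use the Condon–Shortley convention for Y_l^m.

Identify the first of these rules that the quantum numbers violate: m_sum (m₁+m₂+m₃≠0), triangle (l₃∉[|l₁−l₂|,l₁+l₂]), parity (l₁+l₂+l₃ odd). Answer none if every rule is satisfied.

triangle

azimuthal sum: 1 + 0 − 1 = 0  ✓
3 ≤ 2 ≤ 9 (triangle on l)  ✗
L = 3 + 6 + 2 = 11 (odd)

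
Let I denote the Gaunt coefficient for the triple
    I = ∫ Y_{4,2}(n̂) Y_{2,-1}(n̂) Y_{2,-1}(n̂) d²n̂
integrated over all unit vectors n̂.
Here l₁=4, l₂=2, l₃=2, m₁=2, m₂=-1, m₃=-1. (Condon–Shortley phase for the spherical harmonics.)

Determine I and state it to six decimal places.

0.254875

Rules hold: Σm=0, L=8 even, 2≤2≤6.
N = 9·5·5 = 225
Δ = 4!·4!·0!/9! = 1/630
Racah Σ t=2..2: t=2:+1/16 = 1/16
⇒ 3j(4 2 2; 0 0 0)² = 2/35, sgn +1
Racah Σ t=1..1: t=1:−1/36 = -1/36
⇒ 3j(4 2 2; 2 -1 -1)² = 4/63, sgn +1
4πI² = N·(3j₀)²·(3jₘ)² = 40/49
I = +1·√(0.816327/4π) = 0.25487487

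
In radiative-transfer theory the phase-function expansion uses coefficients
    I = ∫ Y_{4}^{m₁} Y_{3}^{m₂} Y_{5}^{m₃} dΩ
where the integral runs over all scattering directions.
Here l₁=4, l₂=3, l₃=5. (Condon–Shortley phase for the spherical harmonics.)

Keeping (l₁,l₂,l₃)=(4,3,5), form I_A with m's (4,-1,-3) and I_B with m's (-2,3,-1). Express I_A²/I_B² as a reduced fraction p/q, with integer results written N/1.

Same 4,3,5: normalisation and zero-m 3j drop out of the ratio.
A: Δ: 2! 6! 4! / 13! → 1/180180; sum: t=0:+1/5760 = 1/5760; 3j²(4 3 5; 4 -1 -3) = Δ·Π!·Σ² = 56/2145  (sign +1)
B: Δ: 2! 6! 4! / 13! → 1/180180; sum: t=2:+1/2304 = 1/2304; 3j²(4 3 5; -2 3 -1) = Δ·Π!·Σ² = 75/4004  (sign +1)
I_A²/I_B² = (56/2145)/(75/4004) = 1568/1125

1568/1125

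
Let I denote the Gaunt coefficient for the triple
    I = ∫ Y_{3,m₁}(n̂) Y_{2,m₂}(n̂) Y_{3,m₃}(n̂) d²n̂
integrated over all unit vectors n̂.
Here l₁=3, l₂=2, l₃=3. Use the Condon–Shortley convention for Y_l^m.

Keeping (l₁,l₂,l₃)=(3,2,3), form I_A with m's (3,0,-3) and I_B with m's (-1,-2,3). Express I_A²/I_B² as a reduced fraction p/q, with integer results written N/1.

Same 3,2,3: normalisation and zero-m 3j drop out of the ratio.
A: Δ: 2! 4! 2! / 9! → 1/3780; sum: t=0:+1/96 = 1/96; 3j²(3 2 3; 3 0 -3) = Δ·Π!·Σ² = 5/84  (sign +1)
B: Δ: 2! 4! 2! / 9! → 1/3780; sum: t=0:+1/96 = 1/96; 3j²(3 2 3; -1 -2 3) = Δ·Π!·Σ² = 1/42  (sign +1)
I_A²/I_B² = (5/84)/(1/42) = 5/2

5/2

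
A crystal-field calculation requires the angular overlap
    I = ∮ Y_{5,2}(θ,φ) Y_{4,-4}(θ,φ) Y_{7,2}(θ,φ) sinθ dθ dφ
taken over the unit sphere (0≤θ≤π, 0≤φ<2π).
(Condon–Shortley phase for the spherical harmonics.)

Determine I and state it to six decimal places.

Rules hold: Σm=0, L=16 even, 1≤7≤9.
N = 11·9·15 = 1485
Δ = 2!·8!·6!/17! = 1/6126120
Racah Σ t=0..2: t=0:+1/69120 t=1:−1/20736 t=2:+1/69120 = -1/51840
⇒ 3j(5 4 7; 0 0 0)² = 280/21879, sgn +1
Racah Σ t=0..0: t=0:+1/1036800 = 1/1036800
⇒ 3j(5 4 7; 2 -4 2)² = 98/12155, sgn -1
4πI² = N·(3j₀)²·(3jₘ)² = 82320/537251
I = -1·√(0.153224/4π) = -0.11042290

-0.110423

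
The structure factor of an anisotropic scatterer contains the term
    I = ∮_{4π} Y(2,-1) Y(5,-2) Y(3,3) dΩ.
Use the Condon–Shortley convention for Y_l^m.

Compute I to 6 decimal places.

Checks pass: Σm=0; 10 even; l₃=3∈[3,7].
(2·2+1)(2·5+1)(2·3+1) = 385
Δ: 4! 0! 6! / 11! → 1/2310
sum: t=2:+1/144 = 1/144
3j²(2 5 3; 0 0 0) = Δ·Π!·Σ² = 10/231  (sign -1)
sum: t=3:−1/4320 = -1/4320
3j²(2 5 3; -1 -2 3) = Δ·Π!·Σ² = 1/330  (sign -1)
combine: 4πI² = 385·10/231·1/330 = 5/99
take √, sign +1: I = 0.06339609

0.063396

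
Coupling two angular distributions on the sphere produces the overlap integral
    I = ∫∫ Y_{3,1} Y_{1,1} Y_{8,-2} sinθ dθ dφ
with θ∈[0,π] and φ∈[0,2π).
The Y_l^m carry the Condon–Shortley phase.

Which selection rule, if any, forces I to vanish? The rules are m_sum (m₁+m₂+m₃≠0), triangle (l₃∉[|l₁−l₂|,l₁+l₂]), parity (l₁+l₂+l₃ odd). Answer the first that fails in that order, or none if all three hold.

Σmᵢ = 0  ✓
l₃∈[|l₁−l₂|,l₁+l₂]=[2,4], have l₃=8  ✗
Σlᵢ = 12 ⇒ even

triangle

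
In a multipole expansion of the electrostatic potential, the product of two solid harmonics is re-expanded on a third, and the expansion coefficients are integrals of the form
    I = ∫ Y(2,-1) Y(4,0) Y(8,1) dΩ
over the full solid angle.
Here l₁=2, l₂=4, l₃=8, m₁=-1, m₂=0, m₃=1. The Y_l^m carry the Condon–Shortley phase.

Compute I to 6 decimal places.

0.000000

|2−4|≤8≤2+4 violated ⇒ I = 0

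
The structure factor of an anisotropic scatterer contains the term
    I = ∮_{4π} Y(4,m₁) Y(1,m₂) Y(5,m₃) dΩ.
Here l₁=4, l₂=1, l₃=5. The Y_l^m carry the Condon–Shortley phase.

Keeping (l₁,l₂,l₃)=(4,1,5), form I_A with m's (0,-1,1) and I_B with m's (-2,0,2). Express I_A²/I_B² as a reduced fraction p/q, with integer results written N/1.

Same 4,1,5: normalisation and zero-m 3j drop out of the ratio.
A: Δ: 0! 8! 2! / 11! → 1/495; sum: t=0:+1/1152 = 1/1152; 3j²(4 1 5; 0 -1 1) = Δ·Π!·Σ² = 1/33  (sign +1)
B: Δ: 0! 8! 2! / 11! → 1/495; sum: t=0:+1/1440 = 1/1440; 3j²(4 1 5; -2 0 2) = Δ·Π!·Σ² = 7/165  (sign -1)
I_A²/I_B² = (1/33)/(7/165) = 5/7

5/7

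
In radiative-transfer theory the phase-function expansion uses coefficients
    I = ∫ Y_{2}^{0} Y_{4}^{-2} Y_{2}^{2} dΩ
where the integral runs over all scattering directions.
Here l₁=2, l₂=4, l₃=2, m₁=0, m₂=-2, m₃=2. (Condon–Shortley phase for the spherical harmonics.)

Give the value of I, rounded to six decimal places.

Rules hold: Σm=0, L=8 even, 2≤2≤6.
N = 5·9·5 = 225
Δ = 4!·0!·4!/9! = 1/630
Racah Σ t=2..2: t=2:+1/16 = 1/16
⇒ 3j(2 4 2; 0 0 0)² = 2/35, sgn +1
Racah Σ t=2..2: t=2:+1/96 = 1/96
⇒ 3j(2 4 2; 0 -2 2)² = 1/42, sgn +1
4πI² = N·(3j₀)²·(3jₘ)² = 15/49
I = +1·√(0.306122/4π) = 0.15607835

0.156078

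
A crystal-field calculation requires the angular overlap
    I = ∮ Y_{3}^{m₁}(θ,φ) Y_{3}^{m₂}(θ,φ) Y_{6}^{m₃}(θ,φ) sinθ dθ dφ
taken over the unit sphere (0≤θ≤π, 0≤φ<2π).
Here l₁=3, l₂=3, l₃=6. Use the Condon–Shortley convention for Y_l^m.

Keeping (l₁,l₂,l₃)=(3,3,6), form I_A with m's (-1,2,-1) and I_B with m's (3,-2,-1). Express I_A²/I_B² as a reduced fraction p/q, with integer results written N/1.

15/1

Shared (l₁,l₂,l₃)=(3,3,6): N and (l;000)² cancel in I_A²/I_B².
A: Δ = 0!·6!·6!/13! = 1/12012; Racah Σ t=0..0: t=0:+1/5760 = 1/5760; ⇒ 3j(3 3 6; -1 2 -1)² = 5/572, sgn -1
B: Δ = 0!·6!·6!/13! = 1/12012; Racah Σ t=0..0: t=0:+1/86400 = 1/86400; ⇒ 3j(3 3 6; 3 -2 -1)² = 1/1716, sgn -1
I_A²/I_B² = (5/572)/(1/1716) = 15/1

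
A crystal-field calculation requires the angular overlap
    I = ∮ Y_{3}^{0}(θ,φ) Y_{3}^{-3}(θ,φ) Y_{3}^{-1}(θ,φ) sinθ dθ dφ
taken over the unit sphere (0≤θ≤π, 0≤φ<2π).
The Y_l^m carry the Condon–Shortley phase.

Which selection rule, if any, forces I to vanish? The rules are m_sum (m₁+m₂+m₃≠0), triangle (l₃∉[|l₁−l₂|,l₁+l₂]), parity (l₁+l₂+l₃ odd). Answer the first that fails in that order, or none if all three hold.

Σmᵢ = -4  ✗
l₃∈[|l₁−l₂|,l₁+l₂]=[0,6], have l₃=3
Σlᵢ = 9 ⇒ odd

m_sum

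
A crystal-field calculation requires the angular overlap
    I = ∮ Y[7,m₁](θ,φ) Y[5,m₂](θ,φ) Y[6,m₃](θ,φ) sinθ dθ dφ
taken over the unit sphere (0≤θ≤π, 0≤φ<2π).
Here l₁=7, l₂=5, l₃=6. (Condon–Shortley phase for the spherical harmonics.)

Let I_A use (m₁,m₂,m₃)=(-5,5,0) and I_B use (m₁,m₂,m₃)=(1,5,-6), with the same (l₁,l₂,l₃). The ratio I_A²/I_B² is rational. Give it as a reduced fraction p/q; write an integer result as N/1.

Shared (l₁,l₂,l₃)=(7,5,6): N and (l;000)² cancel in I_A²/I_B².
A: Δ = 6!·8!·4!/19! = 1/174594420; Racah Σ t=6..6: t=6:+1/24883200 = 1/24883200; ⇒ 3j(7 5 6; -5 5 0)² = 70/4199, sgn +1
B: Δ = 6!·8!·4!/19! = 1/174594420; Racah Σ t=6..6: t=6:+1/696729600 = 1/696729600; ⇒ 3j(7 5 6; 1 5 -6)² = 5/8398, sgn +1
I_A²/I_B² = (70/4199)/(5/8398) = 28/1

28/1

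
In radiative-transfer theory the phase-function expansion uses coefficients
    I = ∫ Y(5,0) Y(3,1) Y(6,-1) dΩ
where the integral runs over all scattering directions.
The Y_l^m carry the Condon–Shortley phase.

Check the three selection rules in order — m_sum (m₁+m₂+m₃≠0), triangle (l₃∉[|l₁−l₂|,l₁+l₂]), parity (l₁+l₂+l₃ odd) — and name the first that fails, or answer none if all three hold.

Σmᵢ = 0  ✓
l₃∈[|l₁−l₂|,l₁+l₂]=[2,8], have l₃=6  ✓
Σlᵢ = 14 ⇒ even  ✓

none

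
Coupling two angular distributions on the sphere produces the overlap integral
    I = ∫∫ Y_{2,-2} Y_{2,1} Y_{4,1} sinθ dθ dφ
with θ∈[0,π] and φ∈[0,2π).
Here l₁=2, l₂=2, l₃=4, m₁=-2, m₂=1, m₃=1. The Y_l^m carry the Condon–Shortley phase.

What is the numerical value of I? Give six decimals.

m-sum 0 ✓  L=8 even ✓  0≤4≤4 ✓
Π(2lᵢ+1) = 5×5×9 = 225
triangle coeff Δ(2,2,4) = 1/630
Σ_t [0,0]: t=0:+1/16 = 1/16
(3j)²=2/35 [(2 2 4; 0 0 0)], sign=+1
Σ_t [0,0]: t=0:+1/144 = 1/144
(3j)²=1/126 [(2 2 4; -2 1 1)], sign=-1
⇒ 4πI² = 5/49
I = (-1)√(5/49/(4π)) = -0.09011188

-0.090112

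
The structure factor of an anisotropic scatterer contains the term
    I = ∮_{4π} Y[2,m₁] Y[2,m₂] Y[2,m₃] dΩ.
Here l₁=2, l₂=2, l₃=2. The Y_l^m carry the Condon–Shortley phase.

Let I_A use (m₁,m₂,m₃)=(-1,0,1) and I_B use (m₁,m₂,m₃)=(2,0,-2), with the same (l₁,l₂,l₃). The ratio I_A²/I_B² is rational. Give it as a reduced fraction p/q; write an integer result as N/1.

l's match ⇒ only the (l;m) 3-j factors differ between A and B.
A: triangle coeff Δ(2,2,2) = 1/630; Σ_t [1,2]: t=1:−1/2 t=2:+1/4 = -1/4; (3j)²=1/70 [(2 2 2; -1 0 1)], sign=+1
B: triangle coeff Δ(2,2,2) = 1/630; Σ_t [0,0]: t=0:+1/8 = 1/8; (3j)²=2/35 [(2 2 2; 2 0 -2)], sign=+1
I_A²/I_B² = (1/70)/(2/35) = 1/4

1/4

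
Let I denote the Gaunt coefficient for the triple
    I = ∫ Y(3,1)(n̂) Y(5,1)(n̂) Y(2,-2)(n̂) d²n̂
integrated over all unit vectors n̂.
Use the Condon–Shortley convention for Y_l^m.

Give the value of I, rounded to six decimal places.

-0.092802

Checks pass: Σm=0; 10 even; l₃=2∈[2,8].
(2·3+1)(2·5+1)(2·2+1) = 385
Δ: 6! 0! 4! / 11! → 1/2310
sum: t=3:−1/144 = -1/144
3j²(3 5 2; 0 0 0) = Δ·Π!·Σ² = 10/231  (sign -1)
sum: t=2:+1/1152 = 1/1152
3j²(3 5 2; 1 1 -2) = Δ·Π!·Σ² = 1/154  (sign +1)
combine: 4πI² = 385·10/231·1/154 = 25/231
take √, sign -1: I = -0.09280237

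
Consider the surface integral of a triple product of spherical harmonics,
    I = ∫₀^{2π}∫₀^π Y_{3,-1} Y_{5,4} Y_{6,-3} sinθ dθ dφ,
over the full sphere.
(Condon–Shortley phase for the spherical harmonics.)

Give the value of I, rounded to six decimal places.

m-sum 0 ✓  L=14 even ✓  2≤6≤8 ✓
Π(2lᵢ+1) = 7×11×13 = 1001
triangle coeff Δ(3,5,6) = 1/675675
Σ_t [0,2]: t=0:+1/8640 t=1:−1/2304 t=2:+1/8640 = -7/34560
(3j)²=7/429 [(3 5 6; 0 0 0)], sign=-1
Σ_t [1,2]: t=1:−1/241920 t=2:+1/40320 = 1/48384
(3j)²=24/1001 [(3 5 6; -1 4 -3)], sign=-1
⇒ 4πI² = 56/143
I = (+1)√(56/143/(4π)) = 0.17653103

0.176531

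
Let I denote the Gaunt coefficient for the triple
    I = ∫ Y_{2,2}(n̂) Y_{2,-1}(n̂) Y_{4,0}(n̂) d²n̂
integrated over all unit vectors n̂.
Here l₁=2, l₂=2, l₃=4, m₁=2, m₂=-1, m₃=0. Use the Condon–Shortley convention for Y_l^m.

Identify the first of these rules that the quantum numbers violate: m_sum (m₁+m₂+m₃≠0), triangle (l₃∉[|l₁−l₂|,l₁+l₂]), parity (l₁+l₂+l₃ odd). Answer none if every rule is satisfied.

Σmᵢ = 1  ✗
l₃∈[|l₁−l₂|,l₁+l₂]=[0,4], have l₃=4
Σlᵢ = 8 ⇒ even

m_sum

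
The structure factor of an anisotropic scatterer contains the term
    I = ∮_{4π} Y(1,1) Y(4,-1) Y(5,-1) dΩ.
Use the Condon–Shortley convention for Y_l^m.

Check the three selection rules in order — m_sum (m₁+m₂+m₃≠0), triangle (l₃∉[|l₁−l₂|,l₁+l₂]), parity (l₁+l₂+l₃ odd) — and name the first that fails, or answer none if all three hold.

Σmᵢ = -1  ✗
l₃∈[|l₁−l₂|,l₁+l₂]=[3,5], have l₃=5
Σlᵢ = 10 ⇒ even

m_sum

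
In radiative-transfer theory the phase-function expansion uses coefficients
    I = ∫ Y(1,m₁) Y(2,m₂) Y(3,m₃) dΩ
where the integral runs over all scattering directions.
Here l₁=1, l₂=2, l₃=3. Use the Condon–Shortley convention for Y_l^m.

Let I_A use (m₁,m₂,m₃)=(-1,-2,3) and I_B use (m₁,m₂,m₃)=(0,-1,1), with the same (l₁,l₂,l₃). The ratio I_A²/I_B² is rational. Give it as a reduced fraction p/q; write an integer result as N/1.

15/8

Same 1,2,3: normalisation and zero-m 3j drop out of the ratio.
A: Δ: 0! 2! 4! / 7! → 1/105; sum: t=0:+1/48 = 1/48; 3j²(1 2 3; -1 -2 3) = Δ·Π!·Σ² = 1/7  (sign +1)
B: Δ: 0! 2! 4! / 7! → 1/105; sum: t=0:+1/6 = 1/6; 3j²(1 2 3; 0 -1 1) = Δ·Π!·Σ² = 8/105  (sign +1)
I_A²/I_B² = (1/7)/(8/105) = 15/8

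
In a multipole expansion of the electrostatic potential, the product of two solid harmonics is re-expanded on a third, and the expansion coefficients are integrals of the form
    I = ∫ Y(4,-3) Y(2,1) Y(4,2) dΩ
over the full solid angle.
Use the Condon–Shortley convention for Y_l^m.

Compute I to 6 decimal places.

-0.187702

Checks pass: Σm=0; 10 even; l₃=4∈[2,6].
(2·4+1)(2·2+1)(2·4+1) = 405
Δ: 2! 6! 2! / 11! → 1/13860
sum: t=0:+1/192 t=1:−1/36 t=2:+1/192 = -5/288
3j²(4 2 4; 0 0 0) = Δ·Π!·Σ² = 20/693  (sign -1)
sum: t=1:−1/1440 t=2:+1/240 = 1/288
3j²(4 2 4; -3 1 2) = Δ·Π!·Σ² = 5/132  (sign +1)
combine: 4πI² = 405·20/693·5/132 = 375/847
take √, sign -1: I = -0.18770204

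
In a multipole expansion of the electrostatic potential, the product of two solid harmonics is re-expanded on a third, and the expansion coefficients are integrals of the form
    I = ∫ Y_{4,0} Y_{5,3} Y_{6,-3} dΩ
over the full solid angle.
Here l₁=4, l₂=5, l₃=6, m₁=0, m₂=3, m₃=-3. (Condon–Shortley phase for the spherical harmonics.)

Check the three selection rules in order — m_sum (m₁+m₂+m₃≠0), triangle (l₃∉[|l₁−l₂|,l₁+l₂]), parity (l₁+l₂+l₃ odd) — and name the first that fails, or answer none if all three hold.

parity

azimuthal sum: 0 + 3 − 3 = 0  ✓
1 ≤ 6 ≤ 9 (triangle on l)  ✓
L = 4 + 5 + 6 = 15 (odd)  ✗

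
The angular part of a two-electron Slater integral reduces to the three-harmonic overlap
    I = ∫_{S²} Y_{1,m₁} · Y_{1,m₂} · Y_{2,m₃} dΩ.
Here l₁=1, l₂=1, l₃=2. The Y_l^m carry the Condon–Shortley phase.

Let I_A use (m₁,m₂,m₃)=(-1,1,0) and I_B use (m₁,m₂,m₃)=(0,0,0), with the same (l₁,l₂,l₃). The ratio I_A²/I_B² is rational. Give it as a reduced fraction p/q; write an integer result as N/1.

1/4

l's match ⇒ only the (l;m) 3-j factors differ between A and B.
A: triangle coeff Δ(1,1,2) = 1/30; Σ_t [0,0]: t=0:+1/4 = 1/4; (3j)²=1/30 [(1 1 2; -1 1 0)], sign=+1
B: triangle coeff Δ(1,1,2) = 1/30; Σ_t [0,0]: t=0:+1/1 = 1/1; (3j)²=2/15 [(1 1 2; 0 0 0)], sign=+1
I_A²/I_B² = (1/30)/(2/15) = 1/4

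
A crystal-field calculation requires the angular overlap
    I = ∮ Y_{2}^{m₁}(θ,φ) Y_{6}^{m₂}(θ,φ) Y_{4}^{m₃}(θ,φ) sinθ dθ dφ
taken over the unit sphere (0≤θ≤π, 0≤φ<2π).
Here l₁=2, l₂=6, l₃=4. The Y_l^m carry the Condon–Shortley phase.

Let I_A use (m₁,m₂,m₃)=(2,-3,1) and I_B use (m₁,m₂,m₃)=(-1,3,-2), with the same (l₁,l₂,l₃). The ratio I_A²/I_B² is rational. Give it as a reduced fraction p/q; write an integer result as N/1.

Shared (l₁,l₂,l₃)=(2,6,4): N and (l;000)² cancel in I_A²/I_B².
A: Δ = 4!·0!·8!/13! = 1/6435; Racah Σ t=0..0: t=0:+1/17280 = 1/17280; ⇒ 3j(2 6 4; 2 -3 1)² = 14/715, sgn -1
B: Δ = 4!·0!·8!/13! = 1/6435; Racah Σ t=3..3: t=3:−1/8640 = -1/8640; ⇒ 3j(2 6 4; -1 3 -2)² = 28/715, sgn -1
I_A²/I_B² = (14/715)/(28/715) = 1/2

1/2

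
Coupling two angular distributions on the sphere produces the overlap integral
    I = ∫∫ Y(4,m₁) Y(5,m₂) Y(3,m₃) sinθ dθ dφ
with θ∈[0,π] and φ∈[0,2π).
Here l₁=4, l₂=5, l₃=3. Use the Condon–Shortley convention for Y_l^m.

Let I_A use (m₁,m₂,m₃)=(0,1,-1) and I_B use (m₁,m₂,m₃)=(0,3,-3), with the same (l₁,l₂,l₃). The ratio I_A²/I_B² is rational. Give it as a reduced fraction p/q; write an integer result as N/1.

121/630

l's match ⇒ only the (l;m) 3-j factors differ between A and B.
A: triangle coeff Δ(4,5,3) = 1/180180; Σ_t [2,4]: t=2:+1/2304 t=3:−1/216 t=4:+1/384 = -11/6912; (3j)²=11/1638 [(4 5 3; 0 1 -1)], sign=-1
B: triangle coeff Δ(4,5,3) = 1/180180; Σ_t [4,4]: t=4:+1/2304 = 1/2304; (3j)²=5/143 [(4 5 3; 0 3 -3)], sign=+1
I_A²/I_B² = (11/1638)/(5/143) = 121/630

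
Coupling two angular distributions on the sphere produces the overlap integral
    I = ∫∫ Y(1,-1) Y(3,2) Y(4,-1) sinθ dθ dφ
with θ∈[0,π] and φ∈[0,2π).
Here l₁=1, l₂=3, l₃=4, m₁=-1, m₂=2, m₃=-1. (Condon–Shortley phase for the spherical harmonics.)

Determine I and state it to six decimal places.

Checks pass: Σm=0; 8 even; l₃=4∈[2,4].
(2·1+1)(2·3+1)(2·4+1) = 189
Δ: 0! 2! 6! / 9! → 1/252
sum: t=0:+1/36 = 1/36
3j²(1 3 4; 0 0 0) = Δ·Π!·Σ² = 4/63  (sign +1)
sum: t=0:+1/240 = 1/240
3j²(1 3 4; -1 2 -1) = Δ·Π!·Σ² = 1/84  (sign -1)
combine: 4πI² = 189·4/63·1/84 = 1/7
take √, sign -1: I = -0.10662181

-0.106622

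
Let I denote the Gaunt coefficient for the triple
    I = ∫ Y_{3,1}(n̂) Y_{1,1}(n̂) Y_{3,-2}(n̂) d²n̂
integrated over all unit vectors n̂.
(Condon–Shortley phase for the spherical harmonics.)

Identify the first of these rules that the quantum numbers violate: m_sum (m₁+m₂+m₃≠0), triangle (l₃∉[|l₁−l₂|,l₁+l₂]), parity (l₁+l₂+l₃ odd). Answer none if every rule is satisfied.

parity

azimuthal sum: 1 + 1 − 2 = 0  ✓
2 ≤ 3 ≤ 4 (triangle on l)  ✓
L = 3 + 1 + 3 = 7 (odd)  ✗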